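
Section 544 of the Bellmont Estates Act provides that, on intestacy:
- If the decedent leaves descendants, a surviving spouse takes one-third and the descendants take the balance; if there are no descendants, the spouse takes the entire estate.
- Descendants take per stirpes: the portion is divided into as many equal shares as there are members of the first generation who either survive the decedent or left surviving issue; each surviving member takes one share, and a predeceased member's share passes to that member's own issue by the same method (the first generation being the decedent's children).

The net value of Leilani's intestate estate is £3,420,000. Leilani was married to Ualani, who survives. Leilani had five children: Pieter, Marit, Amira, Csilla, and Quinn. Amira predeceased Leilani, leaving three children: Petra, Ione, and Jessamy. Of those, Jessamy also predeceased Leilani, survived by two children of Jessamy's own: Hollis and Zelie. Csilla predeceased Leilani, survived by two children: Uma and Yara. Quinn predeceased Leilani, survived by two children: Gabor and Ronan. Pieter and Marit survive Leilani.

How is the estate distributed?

Ualani takes one-third of £3,420,000 = £1,140,000. The remaining £2,280,000 passes to the descendants.
The descendants' portion (£2,280,000) is divided into 5 shares of £456,000: Pieter and Marit each take £456,000; Amira's £456,000 share passes to Amira's issue; Csilla's £456,000 share passes to Csilla's issue; Quinn's £456,000 share passes to Quinn's issue.
Amira's share (£456,000) is divided into 3 shares of £152,000: Petra and Ione each take £152,000; Jessamy's £152,000 share passes to Jessamy's issue.
Jessamy's share (£152,000) is divided into 2 shares of £76,000: Hollis and Zelie each take £76,000.
Csilla's share (£456,000) is divided into 2 shares of £228,000: Uma and Yara each take £228,000.
Quinn's share (£456,000) is divided into 2 shares of £228,000: Gabor and Ronan each take £228,000.

Ualani: £1,140,000; Pieter: £456,000; Marit: £456,000; Petra: £152,000; Ione: £152,000; Hollis: £76,000; Zelie: £76,000; Uma: £228,000; Yara: £228,000; Gabor: £228,000; Ronan: £228,000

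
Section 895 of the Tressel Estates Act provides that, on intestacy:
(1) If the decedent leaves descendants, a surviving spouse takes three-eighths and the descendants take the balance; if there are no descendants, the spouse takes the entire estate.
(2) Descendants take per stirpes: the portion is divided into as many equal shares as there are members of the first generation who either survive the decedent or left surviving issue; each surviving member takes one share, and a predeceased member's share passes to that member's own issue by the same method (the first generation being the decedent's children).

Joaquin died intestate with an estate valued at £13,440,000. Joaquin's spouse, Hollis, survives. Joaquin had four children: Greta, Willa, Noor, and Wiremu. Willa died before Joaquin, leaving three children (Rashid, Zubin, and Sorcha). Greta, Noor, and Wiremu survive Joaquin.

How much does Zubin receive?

Zubin receives £700,000.

Hollis takes three-eighths of £13,440,000 = £5,040,000. The remaining £8,400,000 passes to the descendants.
The descendants' portion (£8,400,000) is divided into 4 shares of £2,100,000: Greta, Noor, and Wiremu each take £2,100,000; Willa's £2,100,000 share passes to Willa's issue.
Willa's share (£2,100,000) is divided into 3 shares of £700,000: Rashid, Zubin, and Sorcha each take £700,000.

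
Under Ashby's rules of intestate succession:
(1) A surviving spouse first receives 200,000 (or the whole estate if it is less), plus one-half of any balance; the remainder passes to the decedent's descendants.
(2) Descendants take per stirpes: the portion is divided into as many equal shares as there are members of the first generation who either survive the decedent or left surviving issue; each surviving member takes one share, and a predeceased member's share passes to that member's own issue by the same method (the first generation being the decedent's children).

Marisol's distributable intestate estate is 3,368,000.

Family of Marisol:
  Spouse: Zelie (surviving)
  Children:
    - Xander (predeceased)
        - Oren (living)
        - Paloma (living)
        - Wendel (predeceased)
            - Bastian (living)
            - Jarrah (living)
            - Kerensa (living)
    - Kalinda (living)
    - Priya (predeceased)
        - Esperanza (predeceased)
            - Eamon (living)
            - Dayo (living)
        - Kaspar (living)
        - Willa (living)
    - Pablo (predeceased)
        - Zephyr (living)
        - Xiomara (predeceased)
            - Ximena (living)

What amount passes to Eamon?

Eamon receives 66,000.

Zelie first takes 200,000, leaving a balance of 3,168,000. Zelie then takes one-half of the balance (1,584,000), for a total of 1,784,000. The remaining 1,584,000 passes to the descendants.
The descendants' portion (1,584,000) is divided into 4 shares of 396,000: Kalinda takes 396,000; Xander's 396,000 share passes to Xander's issue; Priya's 396,000 share passes to Priya's issue; Pablo's 396,000 share passes to Pablo's issue.
Xander's share (396,000) is divided into 3 shares of 132,000: Oren and Paloma each take 132,000; Wendel's 132,000 share passes to Wendel's issue.
Wendel's share (132,000) is divided into 3 shares of 44,000: Bastian, Jarrah, and Kerensa each take 44,000.
Priya's share (396,000) is divided into 3 shares of 132,000: Kaspar and Willa each take 132,000; Esperanza's 132,000 share passes to Esperanza's issue.
Esperanza's share (132,000) is divided into 2 shares of 66,000: Eamon and Dayo each take 66,000.
Pablo's share (396,000) is divided into 2 shares of 198,000: Zephyr takes 198,000; Xiomara's 198,000 share passes to Xiomara's issue.
Xiomara's share (198,000) passes entirely to Ximena.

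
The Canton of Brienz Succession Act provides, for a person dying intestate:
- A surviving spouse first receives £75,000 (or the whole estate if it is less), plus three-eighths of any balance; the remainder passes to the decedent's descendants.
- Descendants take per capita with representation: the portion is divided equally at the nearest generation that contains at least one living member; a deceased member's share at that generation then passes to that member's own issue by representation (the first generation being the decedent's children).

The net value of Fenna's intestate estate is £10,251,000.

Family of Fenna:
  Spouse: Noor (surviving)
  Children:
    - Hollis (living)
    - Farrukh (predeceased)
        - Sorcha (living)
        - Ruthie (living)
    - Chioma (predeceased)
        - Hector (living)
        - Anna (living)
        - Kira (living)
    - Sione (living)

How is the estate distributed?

Noor: £3,891,000; Hollis: £1,590,000; Sorcha: £795,000; Ruthie: £795,000; Hector: £530,000; Anna: £530,000; Kira: £530,000; Sione: £1,590,000

Noor first takes £75,000, leaving a balance of £10,176,000. Noor then takes three-eighths of the balance (£3,816,000), for a total of £3,891,000. The remaining £6,360,000 passes to the descendants.
The descendants' portion (£6,360,000) is divided into 4 shares of £1,590,000: Hollis and Sione each take £1,590,000; Farrukh's £1,590,000 share passes to Farrukh's issue; Chioma's £1,590,000 share passes to Chioma's issue.
Farrukh's share (£1,590,000) is divided into 2 shares of £795,000: Sorcha and Ruthie each take £795,000.
Chioma's share (£1,590,000) is divided into 3 shares of £530,000: Hector, Anna, and Kira each take £530,000.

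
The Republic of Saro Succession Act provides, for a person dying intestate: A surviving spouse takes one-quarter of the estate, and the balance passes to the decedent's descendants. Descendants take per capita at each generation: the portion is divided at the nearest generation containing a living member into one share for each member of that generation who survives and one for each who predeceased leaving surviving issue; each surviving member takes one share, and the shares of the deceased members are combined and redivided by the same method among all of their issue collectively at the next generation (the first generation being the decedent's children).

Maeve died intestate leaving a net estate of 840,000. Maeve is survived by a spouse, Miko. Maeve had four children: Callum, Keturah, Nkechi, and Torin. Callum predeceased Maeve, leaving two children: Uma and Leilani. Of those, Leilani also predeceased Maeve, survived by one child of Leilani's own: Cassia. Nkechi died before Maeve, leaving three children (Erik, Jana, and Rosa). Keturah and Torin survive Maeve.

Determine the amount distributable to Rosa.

Rosa receives 63,000.

Miko takes one-quarter of 840,000 = 210,000. The remaining 630,000 passes to the descendants.
The descendants' portion (630,000) is divided at the children's generation into 4 shares of 157,500. Keturah and Torin each take 157,500. The 2 shares of the deceased (Callum and Nkechi) are combined into a pool of 315,000.
That pool (315,000) is divided at the grandchildren's generation into 5 shares of 63,000. Uma, Erik, Jana, and Rosa each take 63,000. The remaining share for the deceased Leilani (63,000) is carried to the next generation.
That pool (63,000) passes entirely to Cassia, the sole taker at the great-grandchildren's generation.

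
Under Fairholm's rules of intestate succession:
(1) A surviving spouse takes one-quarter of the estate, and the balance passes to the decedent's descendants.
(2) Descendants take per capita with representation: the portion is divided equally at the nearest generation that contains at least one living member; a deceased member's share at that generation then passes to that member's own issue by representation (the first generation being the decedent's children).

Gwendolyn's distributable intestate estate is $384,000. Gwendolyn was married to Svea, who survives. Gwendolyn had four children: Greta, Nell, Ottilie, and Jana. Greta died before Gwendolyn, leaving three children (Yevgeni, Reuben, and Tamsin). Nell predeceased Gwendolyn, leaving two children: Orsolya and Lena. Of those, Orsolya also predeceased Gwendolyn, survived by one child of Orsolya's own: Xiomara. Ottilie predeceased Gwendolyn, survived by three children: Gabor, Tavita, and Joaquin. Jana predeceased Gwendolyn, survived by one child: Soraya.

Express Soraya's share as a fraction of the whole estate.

Soraya receives 1/12 of the estate.

Svea takes one-quarter of $384,000 = $96,000. The remaining $288,000 passes to the descendants.
No child survives, so the initial division is made at the grandchildren's generation.
The descendants' portion ($288,000) is divided into 9 shares of $32,000: Yevgeni, Reuben, Tamsin, Lena, Gabor, Tavita, Joaquin, and Soraya each take $32,000; Orsolya's $32,000 share passes to Orsolya's issue.
Orsolya's share ($32,000) passes entirely to Xiomara.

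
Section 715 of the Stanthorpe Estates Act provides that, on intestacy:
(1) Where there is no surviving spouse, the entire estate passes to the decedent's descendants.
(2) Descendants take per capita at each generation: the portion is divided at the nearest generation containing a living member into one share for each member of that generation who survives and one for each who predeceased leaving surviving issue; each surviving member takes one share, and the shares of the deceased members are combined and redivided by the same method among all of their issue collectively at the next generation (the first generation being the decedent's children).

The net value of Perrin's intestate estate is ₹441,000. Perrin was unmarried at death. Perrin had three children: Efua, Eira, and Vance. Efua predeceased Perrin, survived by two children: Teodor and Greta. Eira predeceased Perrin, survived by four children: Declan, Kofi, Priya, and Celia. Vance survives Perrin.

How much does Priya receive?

Priya receives ₹49,000.

The entire ₹441,000 passes to the descendants.
That amount (₹441,000) is divided at the children's generation into 3 shares of ₹147,000. Vance takes ₹147,000. The 2 shares of the deceased (Efua and Eira) are combined into a pool of ₹294,000.
That pool (₹294,000) is divided at the grandchildren's generation equally among Teodor, Greta, Declan, Kofi, Priya, and Celia: ₹49,000 each.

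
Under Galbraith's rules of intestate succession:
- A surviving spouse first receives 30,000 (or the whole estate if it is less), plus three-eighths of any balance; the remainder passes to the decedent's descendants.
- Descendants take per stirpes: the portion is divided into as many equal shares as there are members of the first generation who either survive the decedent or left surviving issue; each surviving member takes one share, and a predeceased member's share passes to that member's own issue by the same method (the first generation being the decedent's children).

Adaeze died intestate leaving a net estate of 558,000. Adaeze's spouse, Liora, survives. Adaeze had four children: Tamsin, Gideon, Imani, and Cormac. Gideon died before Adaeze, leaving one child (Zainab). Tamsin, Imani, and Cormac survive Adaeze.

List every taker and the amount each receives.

Liora: 228,000; Tamsin: 82,500; Zainab: 82,500; Imani: 82,500; Cormac: 82,500

Liora first takes 30,000, leaving a balance of 528,000. Liora then takes three-eighths of the balance (198,000), for a total of 228,000. The remaining 330,000 passes to the descendants.
The descendants' portion (330,000) is divided into 4 shares of 82,500: Tamsin, Imani, and Cormac each take 82,500; Gideon's 82,500 share passes to Gideon's issue.
Gideon's share (82,500) passes entirely to Zainab.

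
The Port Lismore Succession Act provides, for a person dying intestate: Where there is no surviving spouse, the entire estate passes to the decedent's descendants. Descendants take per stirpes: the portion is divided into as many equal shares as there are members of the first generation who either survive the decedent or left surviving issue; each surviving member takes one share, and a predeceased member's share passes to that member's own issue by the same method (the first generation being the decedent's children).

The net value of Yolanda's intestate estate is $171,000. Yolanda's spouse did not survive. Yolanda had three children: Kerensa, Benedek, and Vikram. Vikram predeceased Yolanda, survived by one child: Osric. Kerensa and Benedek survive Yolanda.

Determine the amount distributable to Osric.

The entire $171,000 passes to the descendants.
That amount ($171,000) is divided into 3 shares of $57,000: Kerensa and Benedek each take $57,000; Vikram's $57,000 share passes to Vikram's issue.
Vikram's share ($57,000) passes entirely to Osric.

Osric receives $57,000.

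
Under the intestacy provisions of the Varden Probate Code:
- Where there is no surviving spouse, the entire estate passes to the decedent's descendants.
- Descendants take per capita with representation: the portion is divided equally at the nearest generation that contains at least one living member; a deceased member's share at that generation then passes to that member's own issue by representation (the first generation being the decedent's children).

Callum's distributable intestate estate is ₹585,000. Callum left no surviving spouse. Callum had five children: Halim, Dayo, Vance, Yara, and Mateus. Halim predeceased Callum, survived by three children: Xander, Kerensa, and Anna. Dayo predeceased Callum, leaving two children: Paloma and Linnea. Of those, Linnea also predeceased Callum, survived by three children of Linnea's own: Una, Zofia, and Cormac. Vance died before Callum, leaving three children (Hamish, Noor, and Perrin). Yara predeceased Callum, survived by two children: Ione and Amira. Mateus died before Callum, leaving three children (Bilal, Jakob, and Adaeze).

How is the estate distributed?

Xander: ₹45,000; Kerensa: ₹45,000; Anna: ₹45,000; Paloma: ₹45,000; Una: ₹15,000; Zofia: ₹15,000; Cormac: ₹15,000; Hamish: ₹45,000; Noor: ₹45,000; Perrin: ₹45,000; Ione: ₹45,000; Amira: ₹45,000; Bilal: ₹45,000; Jakob: ₹45,000; Adaeze: ₹45,000

The entire ₹585,000 passes to the descendants.
No child survives, so the initial division is made at the grandchildren's generation.
That amount (₹585,000) is divided into 13 shares of ₹45,000: Xander, Kerensa, Anna, Paloma, Hamish, Noor, Perrin, Ione, Amira, Bilal, Jakob, and Adaeze each take ₹45,000; Linnea's ₹45,000 share passes to Linnea's issue.
Linnea's share (₹45,000) is divided into 3 shares of ₹15,000: Una, Zofia, and Cormac each take ₹15,000.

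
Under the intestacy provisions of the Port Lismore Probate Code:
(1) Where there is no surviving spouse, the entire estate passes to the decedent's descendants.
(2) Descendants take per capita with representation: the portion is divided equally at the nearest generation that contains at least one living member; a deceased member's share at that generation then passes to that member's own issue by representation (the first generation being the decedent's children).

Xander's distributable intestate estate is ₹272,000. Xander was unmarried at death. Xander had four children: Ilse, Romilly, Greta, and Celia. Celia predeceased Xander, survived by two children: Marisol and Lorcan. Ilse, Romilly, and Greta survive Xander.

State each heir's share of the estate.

Ilse: ₹68,000; Romilly: ₹68,000; Greta: ₹68,000; Marisol: ₹34,000; Lorcan: ₹34,000

The entire ₹272,000 passes to the descendants.
That amount (₹272,000) is divided into 4 shares of ₹68,000: Ilse, Romilly, and Greta each take ₹68,000; Celia's ₹68,000 share passes to Celia's issue.
Celia's share (₹68,000) is divided into 2 shares of ₹34,000: Marisol and Lorcan each take ₹34,000.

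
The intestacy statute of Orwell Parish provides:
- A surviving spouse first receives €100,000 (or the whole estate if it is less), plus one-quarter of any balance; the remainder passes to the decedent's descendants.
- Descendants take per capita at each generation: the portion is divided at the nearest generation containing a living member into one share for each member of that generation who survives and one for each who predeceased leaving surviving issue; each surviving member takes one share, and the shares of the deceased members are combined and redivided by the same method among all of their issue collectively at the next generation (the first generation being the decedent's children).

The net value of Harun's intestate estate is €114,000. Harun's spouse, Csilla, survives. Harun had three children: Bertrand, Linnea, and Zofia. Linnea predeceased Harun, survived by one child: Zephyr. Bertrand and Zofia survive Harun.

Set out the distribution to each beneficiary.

Csilla first takes €100,000, leaving a balance of €14,000. Csilla then takes one-quarter of the balance (€3,500), for a total of €103,500. The remaining €10,500 passes to the descendants.
The descendants' portion (€10,500) is divided at the children's generation into 3 shares of €3,500. Bertrand and Zofia each take €3,500. The remaining share for the deceased Linnea (€3,500) is carried to the next generation.
That pool (€3,500) passes entirely to Zephyr, the sole taker at the grandchildren's generation.

Csilla: €103,500; Bertrand: €3,500; Zephyr: €3,500; Zofia: €3,500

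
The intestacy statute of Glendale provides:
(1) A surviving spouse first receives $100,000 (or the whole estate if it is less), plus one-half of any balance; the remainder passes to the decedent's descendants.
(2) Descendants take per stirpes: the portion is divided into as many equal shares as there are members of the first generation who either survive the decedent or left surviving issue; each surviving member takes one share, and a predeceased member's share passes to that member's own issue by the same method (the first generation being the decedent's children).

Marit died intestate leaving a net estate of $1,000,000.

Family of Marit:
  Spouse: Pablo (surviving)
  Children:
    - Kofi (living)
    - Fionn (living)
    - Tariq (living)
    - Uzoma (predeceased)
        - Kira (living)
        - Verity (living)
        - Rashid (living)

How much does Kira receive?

Pablo first takes $100,000, leaving a balance of $900,000. Pablo then takes one-half of the balance ($450,000), for a total of $550,000. The remaining $450,000 passes to the descendants.
The descendants' portion ($450,000) is divided into 4 shares of $112,500: Kofi, Fionn, and Tariq each take $112,500; Uzoma's $112,500 share passes to Uzoma's issue.
Uzoma's share ($112,500) is divided into 3 shares of $37,500: Kira, Verity, and Rashid each take $37,500.

Kira receives $37,500.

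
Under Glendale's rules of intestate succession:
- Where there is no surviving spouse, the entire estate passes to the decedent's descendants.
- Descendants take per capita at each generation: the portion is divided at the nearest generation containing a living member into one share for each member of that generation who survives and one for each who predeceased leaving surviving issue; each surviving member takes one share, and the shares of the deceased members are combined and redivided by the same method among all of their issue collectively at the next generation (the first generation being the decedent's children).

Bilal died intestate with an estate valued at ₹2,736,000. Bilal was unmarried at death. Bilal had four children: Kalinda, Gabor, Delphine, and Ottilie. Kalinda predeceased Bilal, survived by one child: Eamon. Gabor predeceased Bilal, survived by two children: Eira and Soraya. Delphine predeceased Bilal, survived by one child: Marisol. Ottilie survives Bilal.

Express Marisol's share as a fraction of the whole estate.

Marisol receives 3/16 of the estate.

The entire ₹2,736,000 passes to the descendants.
That amount (₹2,736,000) is divided at the children's generation into 4 shares of ₹684,000. Ottilie takes ₹684,000. The 3 shares of the deceased (Kalinda, Gabor, and Delphine) are combined into a pool of ₹2,052,000.
That pool (₹2,052,000) is divided at the grandchildren's generation equally among Eamon, Eira, Soraya, and Marisol: ₹513,000 each.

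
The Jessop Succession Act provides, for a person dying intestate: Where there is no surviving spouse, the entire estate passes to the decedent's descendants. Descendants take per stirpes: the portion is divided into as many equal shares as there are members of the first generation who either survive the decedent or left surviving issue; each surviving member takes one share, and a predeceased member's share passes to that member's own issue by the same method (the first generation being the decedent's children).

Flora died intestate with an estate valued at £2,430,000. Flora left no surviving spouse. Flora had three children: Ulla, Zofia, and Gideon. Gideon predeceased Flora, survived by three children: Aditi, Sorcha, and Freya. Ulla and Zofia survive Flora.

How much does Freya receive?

Freya receives £270,000.

The entire £2,430,000 passes to the descendants.
That amount (£2,430,000) is divided into 3 shares of £810,000: Ulla and Zofia each take £810,000; Gideon's £810,000 share passes to Gideon's issue.
Gideon's share (£810,000) is divided into 3 shares of £270,000: Aditi, Sorcha, and Freya each take £270,000.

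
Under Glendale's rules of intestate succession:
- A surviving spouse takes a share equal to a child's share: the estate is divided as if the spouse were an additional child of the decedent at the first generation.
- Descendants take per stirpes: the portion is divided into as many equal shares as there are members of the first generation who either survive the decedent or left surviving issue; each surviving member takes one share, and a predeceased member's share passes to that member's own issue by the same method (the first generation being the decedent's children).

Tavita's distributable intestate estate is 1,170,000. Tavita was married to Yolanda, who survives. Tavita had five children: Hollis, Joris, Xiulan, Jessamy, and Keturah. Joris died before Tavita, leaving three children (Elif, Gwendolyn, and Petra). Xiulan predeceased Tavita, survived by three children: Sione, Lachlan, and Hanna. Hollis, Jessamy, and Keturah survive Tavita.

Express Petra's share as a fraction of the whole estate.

Petra receives 1/18 of the estate.

The spouse counts as an additional share at the children's level, so there are 6 primary shares of 195,000. Yolanda takes one such share (195,000).
The children's combined portion (975,000) is divided into 5 shares of 195,000: Hollis, Jessamy, and Keturah each take 195,000; Joris's 195,000 share passes to Joris's issue; Xiulan's 195,000 share passes to Xiulan's issue.
Joris's share (195,000) is divided into 3 shares of 65,000: Elif, Gwendolyn, and Petra each take 65,000.
Xiulan's share (195,000) is divided into 3 shares of 65,000: Sione, Lachlan, and Hanna each take 65,000.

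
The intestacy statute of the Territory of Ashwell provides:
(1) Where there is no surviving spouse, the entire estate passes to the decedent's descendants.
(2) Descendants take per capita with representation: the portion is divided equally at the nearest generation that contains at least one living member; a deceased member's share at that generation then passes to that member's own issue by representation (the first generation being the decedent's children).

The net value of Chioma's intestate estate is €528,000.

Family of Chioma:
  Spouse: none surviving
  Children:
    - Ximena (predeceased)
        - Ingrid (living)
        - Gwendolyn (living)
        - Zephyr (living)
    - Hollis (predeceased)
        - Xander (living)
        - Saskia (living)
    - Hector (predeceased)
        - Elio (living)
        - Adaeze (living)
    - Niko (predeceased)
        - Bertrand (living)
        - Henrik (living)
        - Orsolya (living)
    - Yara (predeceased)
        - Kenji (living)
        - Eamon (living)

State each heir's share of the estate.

The entire €528,000 passes to the descendants.
No child survives, so the initial division is made at the grandchildren's generation.
That amount (€528,000) is divided into 12 shares of €44,000: Ingrid, Gwendolyn, Zephyr, Xander, Saskia, Elio, Adaeze, Bertrand, Henrik, Orsolya, Kenji, and Eamon each take €44,000.

Ingrid: €44,000; Gwendolyn: €44,000; Zephyr: €44,000; Xander: €44,000; Saskia: €44,000; Elio: €44,000; Adaeze: €44,000; Bertrand: €44,000; Henrik: €44,000; Orsolya: €44,000; Kenji: €44,000; Eamon: €44,000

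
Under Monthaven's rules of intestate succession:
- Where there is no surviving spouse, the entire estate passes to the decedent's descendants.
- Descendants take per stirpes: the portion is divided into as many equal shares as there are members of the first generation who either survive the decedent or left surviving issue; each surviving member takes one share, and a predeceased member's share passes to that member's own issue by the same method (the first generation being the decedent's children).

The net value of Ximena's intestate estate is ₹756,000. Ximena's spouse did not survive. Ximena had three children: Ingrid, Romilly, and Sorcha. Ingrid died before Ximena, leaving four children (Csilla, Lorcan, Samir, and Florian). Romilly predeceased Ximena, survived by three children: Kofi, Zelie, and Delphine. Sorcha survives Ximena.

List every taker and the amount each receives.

Csilla: ₹63,000; Lorcan: ₹63,000; Samir: ₹63,000; Florian: ₹63,000; Kofi: ₹84,000; Zelie: ₹84,000; Delphine: ₹84,000; Sorcha: ₹252,000

The entire ₹756,000 passes to the descendants.
That amount (₹756,000) is divided into 3 shares of ₹252,000: Sorcha takes ₹252,000; Ingrid's ₹252,000 share passes to Ingrid's issue; Romilly's ₹252,000 share passes to Romilly's issue.
Ingrid's share (₹252,000) is divided into 4 shares of ₹63,000: Csilla, Lorcan, Samir, and Florian each take ₹63,000.
Romilly's share (₹252,000) is divided into 3 shares of ₹84,000: Kofi, Zelie, and Delphine each take ₹84,000.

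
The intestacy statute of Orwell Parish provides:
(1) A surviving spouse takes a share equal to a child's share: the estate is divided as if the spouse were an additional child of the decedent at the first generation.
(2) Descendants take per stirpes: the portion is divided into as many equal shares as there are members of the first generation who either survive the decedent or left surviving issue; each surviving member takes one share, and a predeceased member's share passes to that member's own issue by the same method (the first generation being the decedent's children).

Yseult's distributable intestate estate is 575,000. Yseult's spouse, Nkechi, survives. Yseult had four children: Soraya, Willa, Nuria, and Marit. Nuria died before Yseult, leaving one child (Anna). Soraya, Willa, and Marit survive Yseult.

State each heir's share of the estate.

The spouse counts as an additional share at the children's level, so there are 5 primary shares of 115,000. Nkechi takes one such share (115,000).
The children's combined portion (460,000) is divided into 4 shares of 115,000: Soraya, Willa, and Marit each take 115,000; Nuria's 115,000 share passes to Nuria's issue.
Nuria's share (115,000) passes entirely to Anna.

Nkechi: 115,000; Soraya: 115,000; Willa: 115,000; Anna: 115,000; Marit: 115,000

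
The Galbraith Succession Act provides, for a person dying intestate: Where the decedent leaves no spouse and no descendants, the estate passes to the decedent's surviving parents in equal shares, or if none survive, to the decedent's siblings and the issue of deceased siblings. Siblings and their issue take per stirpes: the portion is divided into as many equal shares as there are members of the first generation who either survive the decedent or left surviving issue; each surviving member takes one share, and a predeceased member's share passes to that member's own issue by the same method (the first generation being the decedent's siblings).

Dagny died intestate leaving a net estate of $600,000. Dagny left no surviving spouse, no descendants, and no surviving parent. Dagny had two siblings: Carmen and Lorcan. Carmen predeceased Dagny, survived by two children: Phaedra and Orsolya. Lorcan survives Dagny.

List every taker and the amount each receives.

The entire $600,000 passes to the siblings and their issue.
That amount ($600,000) is divided into 2 shares of $300,000: Lorcan takes $300,000; Carmen's $300,000 share passes to Carmen's issue.
Carmen's share ($300,000) is divided into 2 shares of $150,000: Phaedra and Orsolya each take $150,000.

Phaedra: $150,000; Orsolya: $150,000; Lorcan: $300,000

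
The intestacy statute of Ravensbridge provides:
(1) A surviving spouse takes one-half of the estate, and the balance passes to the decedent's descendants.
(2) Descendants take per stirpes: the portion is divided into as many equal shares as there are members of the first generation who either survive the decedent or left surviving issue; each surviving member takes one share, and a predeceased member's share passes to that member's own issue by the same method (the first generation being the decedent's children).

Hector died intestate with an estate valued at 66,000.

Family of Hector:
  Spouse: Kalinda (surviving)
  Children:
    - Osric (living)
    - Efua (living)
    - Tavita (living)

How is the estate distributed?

Kalinda takes one-half of 66,000 = 33,000. The remaining 33,000 passes to the descendants.
The descendants' portion (33,000) is divided into 3 shares of 11,000: Osric, Efua, and Tavita each take 11,000.

Kalinda: 33,000; Osric: 11,000; Efua: 11,000; Tavita: 11,000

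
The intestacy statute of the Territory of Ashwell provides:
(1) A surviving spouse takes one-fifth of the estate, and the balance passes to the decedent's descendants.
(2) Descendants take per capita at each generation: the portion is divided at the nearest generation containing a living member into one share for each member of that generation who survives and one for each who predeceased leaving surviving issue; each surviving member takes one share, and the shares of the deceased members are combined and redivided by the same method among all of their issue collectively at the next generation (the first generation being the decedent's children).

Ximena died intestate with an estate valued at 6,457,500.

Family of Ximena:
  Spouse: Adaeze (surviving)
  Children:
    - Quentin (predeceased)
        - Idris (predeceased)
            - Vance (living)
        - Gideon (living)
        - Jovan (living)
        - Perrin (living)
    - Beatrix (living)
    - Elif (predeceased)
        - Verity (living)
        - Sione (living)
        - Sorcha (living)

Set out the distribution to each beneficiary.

Adaeze: 1,291,500; Vance: 492,000; Gideon: 492,000; Jovan: 492,000; Perrin: 492,000; Beatrix: 1,722,000; Verity: 492,000; Sione: 492,000; Sorcha: 492,000

Adaeze takes one-fifth of 6,457,500 = 1,291,500. The remaining 5,166,000 passes to the descendants.
The descendants' portion (5,166,000) is divided at the children's generation into 3 shares of 1,722,000. Beatrix takes 1,722,000. The 2 shares of the deceased (Quentin and Elif) are combined into a pool of 3,444,000.
That pool (3,444,000) is divided at the grandchildren's generation into 7 shares of 492,000. Gideon, Jovan, Perrin, Verity, Sione, and Sorcha each take 492,000. The remaining share for the deceased Idris (492,000) is carried to the next generation.
That pool (492,000) passes entirely to Vance, the sole taker at the great-grandchildren's generation.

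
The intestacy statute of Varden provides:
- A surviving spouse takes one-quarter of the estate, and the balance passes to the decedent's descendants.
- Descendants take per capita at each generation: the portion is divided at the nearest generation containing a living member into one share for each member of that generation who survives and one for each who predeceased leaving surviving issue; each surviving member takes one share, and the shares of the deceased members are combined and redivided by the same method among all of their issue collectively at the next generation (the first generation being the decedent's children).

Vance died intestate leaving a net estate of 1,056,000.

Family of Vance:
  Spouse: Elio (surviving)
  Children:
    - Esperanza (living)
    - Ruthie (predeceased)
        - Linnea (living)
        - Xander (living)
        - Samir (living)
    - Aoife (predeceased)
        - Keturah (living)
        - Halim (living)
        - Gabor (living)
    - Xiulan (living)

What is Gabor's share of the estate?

Gabor receives 66,000.

Elio takes one-quarter of 1,056,000 = 264,000. The remaining 792,000 passes to the descendants.
The descendants' portion (792,000) is divided at the children's generation into 4 shares of 198,000. Esperanza and Xiulan each take 198,000. The 2 shares of the deceased (Ruthie and Aoife) are combined into a pool of 396,000.
That pool (396,000) is divided at the grandchildren's generation equally among Linnea, Xander, Samir, Keturah, Halim, and Gabor: 66,000 each.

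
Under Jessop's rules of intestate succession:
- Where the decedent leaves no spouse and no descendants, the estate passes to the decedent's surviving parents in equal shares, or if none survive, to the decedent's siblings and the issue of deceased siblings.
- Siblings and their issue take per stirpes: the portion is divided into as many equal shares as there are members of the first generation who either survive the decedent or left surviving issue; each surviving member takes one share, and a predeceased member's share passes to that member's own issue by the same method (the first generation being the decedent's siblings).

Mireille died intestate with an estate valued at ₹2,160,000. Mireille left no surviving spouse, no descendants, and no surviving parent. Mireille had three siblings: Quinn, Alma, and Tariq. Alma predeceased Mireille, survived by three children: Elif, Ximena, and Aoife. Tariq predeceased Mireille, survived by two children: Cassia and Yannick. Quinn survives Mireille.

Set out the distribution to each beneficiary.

Quinn: ₹720,000; Elif: ₹240,000; Ximena: ₹240,000; Aoife: ₹240,000; Cassia: ₹360,000; Yannick: ₹360,000

The entire ₹2,160,000 passes to the siblings and their issue.
That amount (₹2,160,000) is divided into 3 shares of ₹720,000: Quinn takes ₹720,000; Alma's ₹720,000 share passes to Alma's issue; Tariq's ₹720,000 share passes to Tariq's issue.
Alma's share (₹720,000) is divided into 3 shares of ₹240,000: Elif, Ximena, and Aoife each take ₹240,000.
Tariq's share (₹720,000) is divided into 2 shares of ₹360,000: Cassia and Yannick each take ₹360,000.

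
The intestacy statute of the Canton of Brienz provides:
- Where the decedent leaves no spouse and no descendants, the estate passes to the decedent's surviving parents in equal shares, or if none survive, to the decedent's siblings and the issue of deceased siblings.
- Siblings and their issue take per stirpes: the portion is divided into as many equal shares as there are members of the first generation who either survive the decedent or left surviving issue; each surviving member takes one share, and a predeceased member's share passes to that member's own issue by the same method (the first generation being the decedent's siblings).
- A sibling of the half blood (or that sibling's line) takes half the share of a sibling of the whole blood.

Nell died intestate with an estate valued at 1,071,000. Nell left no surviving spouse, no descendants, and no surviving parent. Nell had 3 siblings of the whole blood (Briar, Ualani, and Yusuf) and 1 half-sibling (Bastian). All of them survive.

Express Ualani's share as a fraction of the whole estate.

Ualani receives 2/7 of the estate.

The entire 1,071,000 passes to the siblings and their issue.
Counting each half-blood sibling's line as half a unit, there are 7/2 units in 1,071,000, so one unit is 306,000. Whole-blood lines (Briar, Ualani, and Yusuf) take 306,000 each; half-blood lines (Bastian) take 153,000 each.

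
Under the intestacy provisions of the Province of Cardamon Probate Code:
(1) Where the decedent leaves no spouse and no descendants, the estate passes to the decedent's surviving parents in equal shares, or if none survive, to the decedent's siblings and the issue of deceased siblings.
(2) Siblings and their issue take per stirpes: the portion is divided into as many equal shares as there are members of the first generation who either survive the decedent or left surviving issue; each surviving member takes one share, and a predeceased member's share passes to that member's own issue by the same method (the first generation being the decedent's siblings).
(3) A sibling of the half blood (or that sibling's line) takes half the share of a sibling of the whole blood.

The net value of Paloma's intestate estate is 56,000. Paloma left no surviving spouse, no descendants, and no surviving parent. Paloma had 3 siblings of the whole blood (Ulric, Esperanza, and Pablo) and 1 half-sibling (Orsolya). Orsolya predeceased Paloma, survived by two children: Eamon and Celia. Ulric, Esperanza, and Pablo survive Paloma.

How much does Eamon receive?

The entire 56,000 passes to the siblings and their issue.
Counting each half-blood sibling's line as half a unit, there are 7/2 units in 56,000, so one unit is 16,000. Whole-blood lines (Ulric, Esperanza, and Pablo) take 16,000 each; half-blood lines (Orsolya) take 8,000 each.
Orsolya's share (8,000) is divided into 2 shares of 4,000: Eamon and Celia each take 4,000.

Eamon receives 4,000.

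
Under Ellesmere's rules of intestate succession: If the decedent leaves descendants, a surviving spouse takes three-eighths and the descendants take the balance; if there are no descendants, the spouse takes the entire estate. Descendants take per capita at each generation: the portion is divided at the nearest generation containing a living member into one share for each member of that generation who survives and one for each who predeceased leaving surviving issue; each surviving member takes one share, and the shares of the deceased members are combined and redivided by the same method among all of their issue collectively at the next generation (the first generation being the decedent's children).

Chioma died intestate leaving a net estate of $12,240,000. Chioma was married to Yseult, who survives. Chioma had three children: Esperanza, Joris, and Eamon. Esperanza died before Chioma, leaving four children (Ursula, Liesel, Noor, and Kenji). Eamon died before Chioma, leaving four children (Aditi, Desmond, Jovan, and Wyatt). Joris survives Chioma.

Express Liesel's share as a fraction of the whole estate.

Yseult takes three-eighths of $12,240,000 = $4,590,000. The remaining $7,650,000 passes to the descendants.
The descendants' portion ($7,650,000) is divided at the children's generation into 3 shares of $2,550,000. Joris takes $2,550,000. The 2 shares of the deceased (Esperanza and Eamon) are combined into a pool of $5,100,000.
That pool ($5,100,000) is divided at the grandchildren's generation equally among Ursula, Liesel, Noor, Kenji, Aditi, Desmond, Jovan, and Wyatt: $637,500 each.

Liesel receives 5/96 of the estate.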